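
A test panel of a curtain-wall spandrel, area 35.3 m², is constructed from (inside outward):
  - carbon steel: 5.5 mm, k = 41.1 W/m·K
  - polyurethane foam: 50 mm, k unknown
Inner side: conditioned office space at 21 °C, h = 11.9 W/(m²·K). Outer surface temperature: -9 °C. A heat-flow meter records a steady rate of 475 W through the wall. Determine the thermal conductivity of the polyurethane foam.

Thermal resistances in series:
R_inner film = 1/(h_i·A) = 1/(11.9×35.3) = 0.002381 K/W
R_carbon steel = L/(kA) = 0.0055/(41.1×35.3) = 3.791×10^-6 K/W
Sum of known resistances R_other = 0.002384 K/W
Total R = ΔT/Q = 30/475 = 0.06316 K/W
R_polyurethane foam = R_total − R_other = 0.06077 K/W
k = L/(R·A) = 0.05/(0.06077×35.3)

k ≈ 0.0233 W/(m·K)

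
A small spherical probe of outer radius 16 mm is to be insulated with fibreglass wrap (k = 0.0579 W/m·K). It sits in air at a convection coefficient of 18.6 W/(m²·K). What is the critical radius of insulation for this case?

For a sphere r_cr = 2k/h = 2×0.0579/18.6
r_cr = 6.23 mm; since the bare radius (16 mm) is above r_cr, any added insulation will reduce heat loss.

r_cr ≈ 6.23 mm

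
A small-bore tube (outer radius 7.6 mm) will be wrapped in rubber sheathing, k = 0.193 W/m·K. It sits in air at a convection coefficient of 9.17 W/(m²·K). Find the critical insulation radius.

r_cr ≈ 21 mm

For a cylinder r_cr = k/h = 0.193/9.17
r_cr = 21 mm; since the bare radius (7.6 mm) is below r_cr, adding a thin layer of insulation will *increase* heat loss.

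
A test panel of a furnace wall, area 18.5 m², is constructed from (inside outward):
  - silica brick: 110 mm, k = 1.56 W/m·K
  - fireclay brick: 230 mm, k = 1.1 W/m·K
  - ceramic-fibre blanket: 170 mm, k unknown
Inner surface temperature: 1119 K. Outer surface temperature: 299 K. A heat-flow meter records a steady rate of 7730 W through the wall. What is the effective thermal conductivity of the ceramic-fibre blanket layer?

Treating each layer as a thermal resistance in series:
R_silica brick = L/(kA) = 0.11/(1.56×18.5) = 0.003812 K/W
R_fireclay brick = L/(kA) = 0.23/(1.1×18.5) = 0.0113 K/W
Sum of known resistances R_other = 0.01511 K/W
Total R = ΔT/Q = 820/7730 = 0.1061 K/W
R_ceramic-fibre blanket = R_total − R_other = 0.09097 K/W
k = L/(R·A) = 0.17/(0.09097×18.5)

k ≈ 0.101 W/(m·K)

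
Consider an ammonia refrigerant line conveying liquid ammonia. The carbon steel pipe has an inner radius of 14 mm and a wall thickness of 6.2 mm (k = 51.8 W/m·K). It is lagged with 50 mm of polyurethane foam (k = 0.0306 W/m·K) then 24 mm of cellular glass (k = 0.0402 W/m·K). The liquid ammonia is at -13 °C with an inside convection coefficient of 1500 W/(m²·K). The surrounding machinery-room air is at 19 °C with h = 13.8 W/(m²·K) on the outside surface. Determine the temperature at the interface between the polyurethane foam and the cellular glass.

T ≈ 13.7 °C

For a radial system each layer contributes R = ln(r_out/r_in)/(2πkL); films add R = 1/(hA).
R_inner film = 1/(h_i·2πr₁L) = 1/(1500×2π×0.014×1) = 0.007579 K/W
R_carbon steel pipe wall = ln(20.2/14)/(2π×51.8×1) = 0.001126 K/W
R_polyurethane foam = ln(70.2/20.2)/(2π×0.0306×1) = 6.479 K/W
R_cellular glass = ln(94.2/70.2)/(2π×0.0402×1) = 1.164 K/W
R_outer film = 1/(h_o·2πr_oL) = 1/(13.8×2π×0.0942×1) = 0.1224 K/W
R_total = 7.774 K/W
Q = ΔT/R_total = 32/7.774
Q = 4.12 W/m
T_interface = T_inner + Q·ΣR(inner→interface) = -13 + 4.12×6.488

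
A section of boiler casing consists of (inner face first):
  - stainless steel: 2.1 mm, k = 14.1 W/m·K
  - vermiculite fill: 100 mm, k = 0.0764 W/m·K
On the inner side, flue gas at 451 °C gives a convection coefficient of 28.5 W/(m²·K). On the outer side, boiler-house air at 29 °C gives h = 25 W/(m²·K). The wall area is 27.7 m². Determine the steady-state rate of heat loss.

Q ≈ 8450 W

Model the wall as resistances in series:
R_inner film = 1/(h_i·A) = 1/(28.5×27.7) = 0.001267 K/W
R_stainless steel = L/(kA) = 0.0021/(14.1×27.7) = 5.377×10^-6 K/W
R_vermiculite fill = L/(kA) = 0.1/(0.0764×27.7) = 0.04725 K/W
R_outer film = 1/(h_o·A) = 1/(25×27.7) = 0.001444 K/W
R_total = 0.04997 K/W
Q = ΔT / R_total = 422 / 0.04997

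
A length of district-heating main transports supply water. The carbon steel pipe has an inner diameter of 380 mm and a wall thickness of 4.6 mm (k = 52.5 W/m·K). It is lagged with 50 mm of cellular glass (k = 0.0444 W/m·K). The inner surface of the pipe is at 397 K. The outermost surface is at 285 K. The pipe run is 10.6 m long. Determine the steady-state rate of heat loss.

Q ≈ 1450 W

Cylindrical conduction, so R = ln(r₂/r₁)/(2πkL) per layer, in series:
R_carbon steel pipe wall = ln(194.6/190)/(2π×52.5×10.6) = 6.842×10^-6 K/W
R_cellular glass = ln(244.6/194.6)/(2π×0.0444×10.6) = 0.07733 K/W
R_total = 0.07734 K/W
Q = ΔT/R_total = 112/0.07734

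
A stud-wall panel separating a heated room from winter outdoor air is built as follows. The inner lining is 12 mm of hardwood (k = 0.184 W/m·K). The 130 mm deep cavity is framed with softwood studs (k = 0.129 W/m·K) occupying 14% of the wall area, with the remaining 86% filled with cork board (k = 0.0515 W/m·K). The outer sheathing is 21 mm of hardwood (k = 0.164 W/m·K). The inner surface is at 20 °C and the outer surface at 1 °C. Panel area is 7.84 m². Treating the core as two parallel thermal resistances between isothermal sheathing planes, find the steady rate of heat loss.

Sheathing layers in series; stud and cavity paths in parallel between them.
R_inner = 0.012/(0.184×7.84) = 0.008319 K/W
R_stud  = 0.13/(0.129×0.14×7.84) = 0.9181 K/W
R_cav   = 0.13/(0.0515×0.86×7.84) = 0.3744 K/W
1/R_core = 1/R_stud + 1/R_cav → R_core = 0.2659 K/W
R_outer = 0.021/(0.164×7.84) = 0.01633 K/W
R_total = 0.2906 K/W
Q = ΔT/R_total = 19/0.2906

Q ≈ 65.4 W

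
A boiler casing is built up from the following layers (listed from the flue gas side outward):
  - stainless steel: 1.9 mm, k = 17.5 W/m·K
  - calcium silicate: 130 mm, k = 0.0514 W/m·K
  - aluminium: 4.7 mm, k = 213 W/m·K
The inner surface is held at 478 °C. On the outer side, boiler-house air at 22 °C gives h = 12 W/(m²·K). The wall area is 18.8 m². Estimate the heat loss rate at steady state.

Q ≈ 3280 W

Using the resistance-network approach (series):
R_stainless steel = L/(kA) = 0.0019/(17.5×18.8) = 5.775×10^-6 K/W
R_calcium silicate = L/(kA) = 0.13/(0.0514×18.8) = 0.1345 K/W
R_aluminium = L/(kA) = 0.0047/(213×18.8) = 1.174×10^-6 K/W
R_outer film = 1/(h_o·A) = 1/(12×18.8) = 0.004433 K/W
R_total = 0.139 K/W
Q = ΔT / R_total = 456 / 0.139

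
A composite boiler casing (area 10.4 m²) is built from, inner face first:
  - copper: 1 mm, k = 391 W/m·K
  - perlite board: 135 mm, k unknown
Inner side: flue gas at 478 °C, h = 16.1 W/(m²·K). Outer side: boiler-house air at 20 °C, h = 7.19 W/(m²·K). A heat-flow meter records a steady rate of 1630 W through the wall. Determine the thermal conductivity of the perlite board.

k ≈ 0.0496 W/(m·K)

Model the wall as resistances in series:
R_inner film = 1/(h_i·A) = 1/(16.1×10.4) = 0.005972 K/W
R_copper = L/(kA) = 0.001/(391×10.4) = 2.459×10^-7 K/W
R_outer film = 1/(h_o·A) = 1/(7.19×10.4) = 0.01337 K/W
Sum of known resistances R_other = 0.01935 K/W
Total R = ΔT/Q = 458/1630 = 0.281 K/W
R_perlite board = R_total − R_other = 0.2616 K/W
k = L/(R·A) = 0.135/(0.2616×10.4)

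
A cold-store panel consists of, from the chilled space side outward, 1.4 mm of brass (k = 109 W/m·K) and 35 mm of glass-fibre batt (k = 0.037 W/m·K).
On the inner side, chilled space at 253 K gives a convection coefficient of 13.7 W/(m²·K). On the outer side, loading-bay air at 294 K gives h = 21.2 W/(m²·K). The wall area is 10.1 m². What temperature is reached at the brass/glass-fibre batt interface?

Series thermal resistances:
R_inner film = 1/(h_i·A) = 1/(13.7×10.1) = 0.007227 K/W
R_brass = L/(kA) = 0.0014/(109×10.1) = 1.272×10^-6 K/W
R_glass-fibre batt = L/(kA) = 0.035/(0.037×10.1) = 0.09366 K/W
R_outer film = 1/(h_o·A) = 1/(21.2×10.1) = 0.00467 K/W
R_total = 0.1056 K/W;  Q = ΔT/R_total = 41/0.1056 = 388.4 W
T_interface = T_inner + Q·ΣR(inner→interface) = 253 + 388×0.007228

T ≈ 256 K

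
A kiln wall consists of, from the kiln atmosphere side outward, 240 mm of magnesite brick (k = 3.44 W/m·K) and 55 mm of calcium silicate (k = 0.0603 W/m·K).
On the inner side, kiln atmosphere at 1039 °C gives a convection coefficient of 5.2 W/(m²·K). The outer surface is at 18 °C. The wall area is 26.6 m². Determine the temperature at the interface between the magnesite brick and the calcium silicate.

Thermal resistances in series:
R_inner film = 1/(h_i·A) = 1/(5.2×26.6) = 0.00723 K/W
R_magnesite brick = L/(kA) = 0.24/(3.44×26.6) = 0.002623 K/W
R_calcium silicate = L/(kA) = 0.055/(0.0603×26.6) = 0.03429 K/W
R_total = 0.04414 K/W;  Q = ΔT/R_total = 1021/0.04414 = 23130 W
T_interface = T_inner − Q·ΣR(inner→interface) = 1039 − 23100×0.009852

T ≈ 811 °C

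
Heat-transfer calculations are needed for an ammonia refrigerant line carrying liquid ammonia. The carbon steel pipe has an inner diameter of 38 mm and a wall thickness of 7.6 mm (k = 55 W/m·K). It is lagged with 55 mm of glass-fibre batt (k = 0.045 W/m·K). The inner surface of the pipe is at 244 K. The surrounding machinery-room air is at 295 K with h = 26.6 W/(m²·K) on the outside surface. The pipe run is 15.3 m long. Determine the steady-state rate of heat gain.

For a radial system each layer contributes R = ln(r_out/r_in)/(2πkL); films add R = 1/(hA).
R_carbon steel pipe wall = ln(26.6/19)/(2π×55×15.3) = 6.364×10^-5 K/W
R_glass-fibre batt = ln(81.6/26.6)/(2π×0.045×15.3) = 0.2591 K/W
R_outer film = 1/(h_o·2πr_oL) = 1/(26.6×2π×0.0816×15.3) = 0.004792 K/W
R_total = 0.264 K/W
Q = ΔT/R_total = 51/0.264

Q ≈ 193 W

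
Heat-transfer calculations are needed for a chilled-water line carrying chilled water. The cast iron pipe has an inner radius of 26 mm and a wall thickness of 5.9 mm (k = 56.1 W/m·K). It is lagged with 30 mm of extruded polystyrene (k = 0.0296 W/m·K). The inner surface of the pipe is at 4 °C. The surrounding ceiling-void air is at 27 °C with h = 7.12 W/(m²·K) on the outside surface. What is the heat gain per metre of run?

q′ ≈ 5.86 W/m

Radial resistances (cylindrical: R_cond = ln(r_o/r_i)/(2πkL), R_conv = 1/(h·2πrL)):
R_cast iron pipe wall = ln(31.9/26)/(2π×56.1×1) = 5.802×10^-4 K/W
R_extruded polystyrene = ln(61.9/31.9)/(2π×0.0296×1) = 3.564 K/W
R_outer film = 1/(h_o·2πr_oL) = 1/(7.12×2π×0.0619×1) = 0.3611 K/W
R_total = 3.926 K/W
Q = ΔT/R_total = 23/3.926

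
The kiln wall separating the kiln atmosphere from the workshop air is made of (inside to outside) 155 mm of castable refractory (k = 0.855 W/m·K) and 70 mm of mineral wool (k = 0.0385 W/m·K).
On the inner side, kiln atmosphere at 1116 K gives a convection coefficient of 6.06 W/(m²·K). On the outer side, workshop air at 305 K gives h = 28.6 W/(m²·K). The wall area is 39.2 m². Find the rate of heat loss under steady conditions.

Series thermal resistances:
R_inner film = 1/(h_i·A) = 1/(6.06×39.2) = 0.00421 K/W
R_castable refractory = L/(kA) = 0.155/(0.855×39.2) = 0.004625 K/W
R_mineral wool = L/(kA) = 0.07/(0.0385×39.2) = 0.04638 K/W
R_outer film = 1/(h_o·A) = 1/(28.6×39.2) = 8.92×10^-4 K/W
R_total = 0.05611 K/W
Q = ΔT / R_total = 811 / 0.05611

Q ≈ 14500 W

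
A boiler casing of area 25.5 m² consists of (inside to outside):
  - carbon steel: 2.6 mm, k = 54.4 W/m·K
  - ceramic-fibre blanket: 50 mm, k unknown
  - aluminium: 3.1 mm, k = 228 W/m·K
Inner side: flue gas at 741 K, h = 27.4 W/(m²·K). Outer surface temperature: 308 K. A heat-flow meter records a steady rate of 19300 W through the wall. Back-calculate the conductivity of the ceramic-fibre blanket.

k ≈ 0.0934 W/(m·K)

Model the wall as resistances in series:
R_inner film = 1/(h_i·A) = 1/(27.4×25.5) = 0.001431 K/W
R_carbon steel = L/(kA) = 0.0026/(54.4×25.5) = 1.874×10^-6 K/W
R_aluminium = L/(kA) = 0.0031/(228×25.5) = 5.332×10^-7 K/W
Sum of known resistances R_other = 0.001434 K/W
Total R = ΔT/Q = 433/19300 = 0.02244 K/W
R_ceramic-fibre blanket = R_total − R_other = 0.021 K/W
k = L/(R·A) = 0.05/(0.021×25.5)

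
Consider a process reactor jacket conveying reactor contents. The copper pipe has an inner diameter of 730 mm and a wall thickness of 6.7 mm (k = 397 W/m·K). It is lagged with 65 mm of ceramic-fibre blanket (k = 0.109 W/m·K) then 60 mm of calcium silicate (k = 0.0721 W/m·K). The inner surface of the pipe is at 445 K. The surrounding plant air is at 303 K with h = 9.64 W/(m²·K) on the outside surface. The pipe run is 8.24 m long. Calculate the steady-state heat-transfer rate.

Q ≈ 2120 W

Cylindrical conduction, so R = ln(r₂/r₁)/(2πkL) per layer, in series:
R_copper pipe wall = ln(371.7/365)/(2π×397×8.24) = 8.85×10^-7 K/W
R_ceramic-fibre blanket = ln(436.7/371.7)/(2π×0.109×8.24) = 0.02856 K/W
R_calcium silicate = ln(496.7/436.7)/(2π×0.0721×8.24) = 0.03449 K/W
R_outer film = 1/(h_o·2πr_oL) = 1/(9.64×2π×0.4967×8.24) = 0.004034 K/W
R_total = 0.06708 K/W
Q = ΔT/R_total = 142/0.06708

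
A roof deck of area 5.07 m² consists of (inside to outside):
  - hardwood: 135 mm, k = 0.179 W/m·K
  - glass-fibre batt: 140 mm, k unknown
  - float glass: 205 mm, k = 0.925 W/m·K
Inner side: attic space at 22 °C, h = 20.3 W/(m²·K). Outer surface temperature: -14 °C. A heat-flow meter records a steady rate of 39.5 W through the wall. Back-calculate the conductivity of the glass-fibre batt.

Treating each layer as a thermal resistance in series:
R_inner film = 1/(h_i·A) = 1/(20.3×5.07) = 0.009716 K/W
R_hardwood = L/(kA) = 0.135/(0.179×5.07) = 0.1488 K/W
R_float glass = L/(kA) = 0.205/(0.925×5.07) = 0.04371 K/W
Sum of known resistances R_other = 0.2022 K/W
Total R = ΔT/Q = 36/39.5 = 0.9114 K/W
R_glass-fibre batt = R_total − R_other = 0.7092 K/W
k = L/(R·A) = 0.14/(0.7092×5.07)

k ≈ 0.0389 W/(m·K)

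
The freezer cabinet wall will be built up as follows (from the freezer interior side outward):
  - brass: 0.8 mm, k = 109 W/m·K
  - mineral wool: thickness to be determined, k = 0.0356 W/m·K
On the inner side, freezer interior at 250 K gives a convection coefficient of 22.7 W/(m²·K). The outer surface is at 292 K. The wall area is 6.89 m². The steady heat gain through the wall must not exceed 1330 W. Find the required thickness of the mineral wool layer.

Model the wall as resistances in series:
R_inner film = 1/(h_i·A) = 1/(22.7×6.89) = 0.006394 K/W
R_brass = L/(kA) = 0.0008/(109×6.89) = 1.065×10^-6 K/W
Sum of the known resistances R_other = 0.006395 K/W
Required total resistance R_tot = ΔT/Q_allow = 42/1330 = 0.03158 K/W
R_mineral wool = R_tot − R_other = 0.02518 K/W
L = R·k·A = 0.02518×0.0356×6.89

L ≈ 6.18 mm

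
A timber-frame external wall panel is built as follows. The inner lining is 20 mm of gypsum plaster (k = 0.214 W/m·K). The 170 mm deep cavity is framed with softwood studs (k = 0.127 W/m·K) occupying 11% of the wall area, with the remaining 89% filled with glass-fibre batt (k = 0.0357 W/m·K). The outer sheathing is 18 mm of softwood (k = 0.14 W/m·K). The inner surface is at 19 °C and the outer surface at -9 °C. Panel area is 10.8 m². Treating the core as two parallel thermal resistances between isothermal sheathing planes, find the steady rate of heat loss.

Q ≈ 76.8 W

Sheathing layers in series; stud and cavity paths in parallel between them.
R_inner = 0.02/(0.214×10.8) = 0.008654 K/W
R_stud  = 0.17/(0.127×0.11×10.8) = 1.127 K/W
R_cav   = 0.17/(0.0357×0.89×10.8) = 0.4954 K/W
1/R_core = 1/R_stud + 1/R_cav → R_core = 0.3441 K/W
R_outer = 0.018/(0.14×10.8) = 0.0119 K/W
R_total = 0.3647 K/W
Q = ΔT/R_total = 28/0.3647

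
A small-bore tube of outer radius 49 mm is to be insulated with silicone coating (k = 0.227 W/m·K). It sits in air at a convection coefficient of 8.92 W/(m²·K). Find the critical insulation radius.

For a cylinder r_cr = k/h = 0.227/8.92
r_cr = 25.4 mm; since the bare radius (49 mm) is above r_cr, any added insulation will reduce heat loss.

r_cr ≈ 25.4 mm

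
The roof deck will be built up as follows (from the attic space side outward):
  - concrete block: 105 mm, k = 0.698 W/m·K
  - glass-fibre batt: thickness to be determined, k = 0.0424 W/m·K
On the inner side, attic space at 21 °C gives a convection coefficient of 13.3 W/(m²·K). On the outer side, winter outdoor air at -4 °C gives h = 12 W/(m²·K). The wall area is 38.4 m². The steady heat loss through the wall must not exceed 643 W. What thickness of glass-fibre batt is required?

L ≈ 50.2 mm

Using the resistance-network approach (series):
R_inner film = 1/(h_i·A) = 1/(13.3×38.4) = 0.001958 K/W
R_concrete block = L/(kA) = 0.105/(0.698×38.4) = 0.003917 K/W
R_outer film = 1/(h_o·A) = 1/(12×38.4) = 0.00217 K/W
Sum of the known resistances R_other = 0.008046 K/W
Required total resistance R_tot = ΔT/Q_allow = 25/643 = 0.03888 K/W
R_glass-fibre batt = R_tot − R_other = 0.03083 K/W
L = R·k·A = 0.03083×0.0424×38.4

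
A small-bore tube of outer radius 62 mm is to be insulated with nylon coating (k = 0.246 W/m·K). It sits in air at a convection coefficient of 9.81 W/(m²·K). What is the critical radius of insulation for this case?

For a cylinder r_cr = k/h = 0.246/9.81
r_cr = 25.1 mm; since the bare radius (62 mm) is above r_cr, any added insulation will reduce heat loss.

r_cr ≈ 25.1 mm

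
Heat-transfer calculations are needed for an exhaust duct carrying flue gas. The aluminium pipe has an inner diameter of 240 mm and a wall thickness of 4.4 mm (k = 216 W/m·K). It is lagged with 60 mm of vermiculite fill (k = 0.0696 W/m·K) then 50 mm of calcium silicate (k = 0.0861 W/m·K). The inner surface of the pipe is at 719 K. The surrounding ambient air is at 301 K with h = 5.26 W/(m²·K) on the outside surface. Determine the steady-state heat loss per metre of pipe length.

For a radial system each layer contributes R = ln(r_out/r_in)/(2πkL); films add R = 1/(hA).
R_aluminium pipe wall = ln(124.4/120)/(2π×216×1) = 2.653×10^-5 K/W
R_vermiculite fill = ln(184.4/124.4)/(2π×0.0696×1) = 0.9001 K/W
R_calcium silicate = ln(234.4/184.4)/(2π×0.0861×1) = 0.4435 K/W
R_outer film = 1/(h_o·2πr_oL) = 1/(5.26×2π×0.2344×1) = 0.1291 K/W
R_total = 1.473 K/W
Q = ΔT/R_total = 418/1.473

q′ ≈ 284 W/m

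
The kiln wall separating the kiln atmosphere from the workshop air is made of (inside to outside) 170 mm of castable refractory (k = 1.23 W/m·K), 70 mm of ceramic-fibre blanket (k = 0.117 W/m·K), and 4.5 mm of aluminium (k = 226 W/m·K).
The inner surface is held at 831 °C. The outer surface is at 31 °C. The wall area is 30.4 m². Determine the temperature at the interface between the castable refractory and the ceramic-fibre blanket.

T ≈ 681 °C

Treating each layer as a thermal resistance in series:
R_castable refractory = L/(kA) = 0.17/(1.23×30.4) = 0.004546 K/W
R_ceramic-fibre blanket = L/(kA) = 0.07/(0.117×30.4) = 0.01968 K/W
R_aluminium = L/(kA) = 0.0045/(226×30.4) = 6.55×10^-7 K/W
R_total = 0.02423 K/W;  Q = ΔT/R_total = 800/0.02423 = 33020 W
T_interface = T_inner − Q·ΣR(inner→interface) = 831 − 33000×0.004546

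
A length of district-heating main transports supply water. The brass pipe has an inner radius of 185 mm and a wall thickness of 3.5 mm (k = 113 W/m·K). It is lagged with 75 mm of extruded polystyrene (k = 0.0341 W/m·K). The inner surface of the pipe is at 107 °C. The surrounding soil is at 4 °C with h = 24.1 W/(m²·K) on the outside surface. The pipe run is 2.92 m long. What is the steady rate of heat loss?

Q ≈ 189 W

Radial resistances (cylindrical: R_cond = ln(r_o/r_i)/(2πkL), R_conv = 1/(h·2πrL)):
R_brass pipe wall = ln(188.5/185)/(2π×113×2.92) = 9.04×10^-6 K/W
R_extruded polystyrene = ln(263.5/188.5)/(2π×0.0341×2.92) = 0.5354 K/W
R_outer film = 1/(h_o·2πr_oL) = 1/(24.1×2π×0.2635×2.92) = 0.008583 K/W
R_total = 0.544 K/W
Q = ΔT/R_total = 103/0.544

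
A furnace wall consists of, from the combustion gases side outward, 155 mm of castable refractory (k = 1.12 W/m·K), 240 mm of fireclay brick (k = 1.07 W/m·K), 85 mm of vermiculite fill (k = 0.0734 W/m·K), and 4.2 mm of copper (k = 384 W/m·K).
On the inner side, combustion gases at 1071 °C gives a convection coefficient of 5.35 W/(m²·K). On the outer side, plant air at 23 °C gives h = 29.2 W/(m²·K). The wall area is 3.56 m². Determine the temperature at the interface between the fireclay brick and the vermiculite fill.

Thermal resistances in series:
R_inner film = 1/(h_i·A) = 1/(5.35×3.56) = 0.0525 K/W
R_castable refractory = L/(kA) = 0.155/(1.12×3.56) = 0.03887 K/W
R_fireclay brick = L/(kA) = 0.24/(1.07×3.56) = 0.06301 K/W
R_vermiculite fill = L/(kA) = 0.085/(0.0734×3.56) = 0.3253 K/W
R_copper = L/(kA) = 0.0042/(384×3.56) = 3.072×10^-6 K/W
R_outer film = 1/(h_o·A) = 1/(29.2×3.56) = 0.00962 K/W
R_total = 0.4893 K/W;  Q = ΔT/R_total = 1048/0.4893 = 2142 W
T_interface = T_inner − Q·ΣR(inner→interface) = 1071 − 2140×0.1544

T ≈ 740 °C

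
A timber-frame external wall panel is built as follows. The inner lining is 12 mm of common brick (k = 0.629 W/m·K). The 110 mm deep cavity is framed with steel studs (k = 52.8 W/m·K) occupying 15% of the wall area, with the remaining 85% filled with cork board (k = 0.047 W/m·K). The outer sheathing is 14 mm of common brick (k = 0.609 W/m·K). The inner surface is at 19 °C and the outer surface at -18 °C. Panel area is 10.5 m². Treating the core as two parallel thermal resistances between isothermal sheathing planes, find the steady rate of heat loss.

Sheathing layers in series; stud and cavity paths in parallel between them.
R_inner = 0.012/(0.629×10.5) = 0.001817 K/W
R_stud  = 0.11/(52.8×0.15×10.5) = 0.001323 K/W
R_cav   = 0.11/(0.047×0.85×10.5) = 0.2622 K/W
1/R_core = 1/R_stud + 1/R_cav → R_core = 0.001316 K/W
R_outer = 0.014/(0.609×10.5) = 0.002189 K/W
R_total = 0.005322 K/W
Q = ΔT/R_total = 37/0.005322

Q ≈ 6950 W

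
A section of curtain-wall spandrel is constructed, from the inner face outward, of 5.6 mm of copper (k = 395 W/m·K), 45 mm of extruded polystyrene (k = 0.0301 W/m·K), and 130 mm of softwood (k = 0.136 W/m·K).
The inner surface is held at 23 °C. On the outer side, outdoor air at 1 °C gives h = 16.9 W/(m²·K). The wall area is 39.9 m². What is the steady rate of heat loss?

Using the resistance-network approach (series):
R_copper = L/(kA) = 0.0056/(395×39.9) = 3.553×10^-7 K/W
R_extruded polystyrene = L/(kA) = 0.045/(0.0301×39.9) = 0.03747 K/W
R_softwood = L/(kA) = 0.13/(0.136×39.9) = 0.02396 K/W
R_outer film = 1/(h_o·A) = 1/(16.9×39.9) = 0.001483 K/W
R_total = 0.06291 K/W
Q = ΔT / R_total = 22 / 0.06291

Q ≈ 350 W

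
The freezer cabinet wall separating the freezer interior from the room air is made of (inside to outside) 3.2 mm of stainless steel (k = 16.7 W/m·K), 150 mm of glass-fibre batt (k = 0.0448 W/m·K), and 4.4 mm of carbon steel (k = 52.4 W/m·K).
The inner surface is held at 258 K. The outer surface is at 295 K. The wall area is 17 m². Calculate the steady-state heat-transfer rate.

Q ≈ 188 W

Model the wall as resistances in series:
R_stainless steel = L/(kA) = 0.0032/(16.7×17) = 1.127×10^-5 K/W
R_glass-fibre batt = L/(kA) = 0.15/(0.0448×17) = 0.197 K/W
R_carbon steel = L/(kA) = 0.0044/(52.4×17) = 4.939×10^-6 K/W
R_total = 0.197 K/W
Q = ΔT / R_total = 37 / 0.197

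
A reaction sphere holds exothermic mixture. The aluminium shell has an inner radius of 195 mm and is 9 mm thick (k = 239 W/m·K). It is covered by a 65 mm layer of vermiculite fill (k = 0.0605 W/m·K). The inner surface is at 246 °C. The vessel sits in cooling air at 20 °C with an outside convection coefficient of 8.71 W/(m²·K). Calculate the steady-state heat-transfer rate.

Spherical conduction: R = (1/r_in − 1/r_out)/(4πk) per layer; series-sum.
R_aluminium shell = (1/0.195 − 1/0.204)/(4π×239) = 7.533×10^-5 K/W
R_vermiculite fill = (1/0.204 − 1/0.269)/(4π×0.0605) = 1.558 K/W
R_outer film = 1/(h·4πr_o²) = 1/(8.71×4π×0.269²) = 0.1263 K/W
R_total = 1.684 K/W
Q = ΔT/R_total = 226/1.684

Q ≈ 134 W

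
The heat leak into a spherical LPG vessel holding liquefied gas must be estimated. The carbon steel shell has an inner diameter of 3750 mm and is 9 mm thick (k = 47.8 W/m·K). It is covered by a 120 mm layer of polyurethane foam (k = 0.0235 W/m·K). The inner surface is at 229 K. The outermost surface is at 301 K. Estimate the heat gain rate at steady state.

Q ≈ 669 W

Radial (spherical) resistances in series:
R_carbon steel shell = (1/1.875 − 1/1.884)/(4π×47.8) = 4.242×10^-6 K/W
R_polyurethane foam = (1/1.884 − 1/2.004)/(4π×0.0235) = 0.1076 K/W
R_total = 0.1076 K/W
Q = ΔT/R_total = 72/0.1076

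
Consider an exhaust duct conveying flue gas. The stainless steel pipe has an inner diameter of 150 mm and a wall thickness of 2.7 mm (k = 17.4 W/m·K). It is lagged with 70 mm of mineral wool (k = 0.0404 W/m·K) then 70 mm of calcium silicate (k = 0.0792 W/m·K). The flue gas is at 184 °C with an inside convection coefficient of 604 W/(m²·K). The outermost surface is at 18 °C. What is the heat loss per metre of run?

q′ ≈ 50.1 W/m

Treating each annulus and film as a series resistance:
R_inner film = 1/(h_i·2πr₁L) = 1/(604×2π×0.075×1) = 0.003513 K/W
R_stainless steel pipe wall = ln(77.7/75)/(2π×17.4×1) = 3.235×10^-4 K/W
R_mineral wool = ln(147.7/77.7)/(2π×0.0404×1) = 2.53 K/W
R_calcium silicate = ln(217.7/147.7)/(2π×0.0792×1) = 0.7796 K/W
R_total = 3.314 K/W
Q = ΔT/R_total = 166/3.314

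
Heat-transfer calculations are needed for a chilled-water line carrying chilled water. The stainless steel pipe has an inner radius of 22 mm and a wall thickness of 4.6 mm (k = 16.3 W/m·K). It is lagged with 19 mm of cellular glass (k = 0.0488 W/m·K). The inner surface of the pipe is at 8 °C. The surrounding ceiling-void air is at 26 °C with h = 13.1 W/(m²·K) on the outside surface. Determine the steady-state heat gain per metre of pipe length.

q′ ≈ 8.88 W/m

Radial resistances (cylindrical: R_cond = ln(r_o/r_i)/(2πkL), R_conv = 1/(h·2πrL)):
R_stainless steel pipe wall = ln(26.6/22)/(2π×16.3×1) = 0.001854 K/W
R_cellular glass = ln(45.6/26.6)/(2π×0.0488×1) = 1.758 K/W
R_outer film = 1/(h_o·2πr_oL) = 1/(13.1×2π×0.0456×1) = 0.2664 K/W
R_total = 2.026 K/W
Q = ΔT/R_total = 18/2.026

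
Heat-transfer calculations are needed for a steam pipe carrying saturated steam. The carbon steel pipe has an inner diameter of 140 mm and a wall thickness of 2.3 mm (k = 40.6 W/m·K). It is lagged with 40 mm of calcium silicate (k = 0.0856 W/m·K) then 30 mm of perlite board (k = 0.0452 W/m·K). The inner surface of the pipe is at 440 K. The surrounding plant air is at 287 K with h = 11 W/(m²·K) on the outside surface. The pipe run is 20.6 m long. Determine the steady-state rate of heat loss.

Q ≈ 1800 W

Cylindrical conduction, so R = ln(r₂/r₁)/(2πkL) per layer, in series:
R_carbon steel pipe wall = ln(72.3/70)/(2π×40.6×20.6) = 6.152×10^-6 K/W
R_calcium silicate = ln(112.3/72.3)/(2π×0.0856×20.6) = 0.03974 K/W
R_perlite board = ln(142.3/112.3)/(2π×0.0452×20.6) = 0.04047 K/W
R_outer film = 1/(h_o·2πr_oL) = 1/(11×2π×0.1423×20.6) = 0.004936 K/W
R_total = 0.08516 K/W
Q = ΔT/R_total = 153/0.08516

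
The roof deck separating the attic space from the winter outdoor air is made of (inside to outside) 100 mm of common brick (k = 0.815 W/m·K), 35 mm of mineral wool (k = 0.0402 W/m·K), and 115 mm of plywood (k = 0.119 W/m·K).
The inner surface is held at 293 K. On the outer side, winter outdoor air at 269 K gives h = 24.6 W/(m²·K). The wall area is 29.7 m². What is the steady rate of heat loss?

Q ≈ 356 W

Series thermal resistances:
R_common brick = L/(kA) = 0.1/(0.815×29.7) = 0.004131 K/W
R_mineral wool = L/(kA) = 0.035/(0.0402×29.7) = 0.02931 K/W
R_plywood = L/(kA) = 0.115/(0.119×29.7) = 0.03254 K/W
R_outer film = 1/(h_o·A) = 1/(24.6×29.7) = 0.001369 K/W
R_total = 0.06735 K/W
Q = ΔT / R_total = 24 / 0.06735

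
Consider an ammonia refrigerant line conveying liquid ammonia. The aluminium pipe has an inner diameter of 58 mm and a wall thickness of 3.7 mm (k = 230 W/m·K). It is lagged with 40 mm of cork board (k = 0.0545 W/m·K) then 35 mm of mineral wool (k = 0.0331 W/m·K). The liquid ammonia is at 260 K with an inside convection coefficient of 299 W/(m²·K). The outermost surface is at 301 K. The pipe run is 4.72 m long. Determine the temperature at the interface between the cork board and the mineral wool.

For a radial system each layer contributes R = ln(r_out/r_in)/(2πkL); films add R = 1/(hA).
R_inner film = 1/(h_i·2πr₁L) = 1/(299×2π×0.029×4.72) = 0.003889 K/W
R_aluminium pipe wall = ln(32.7/29)/(2π×230×4.72) = 1.76×10^-5 K/W
R_cork board = ln(72.7/32.7)/(2π×0.0545×4.72) = 0.4943 K/W
R_mineral wool = ln(107.7/72.7)/(2π×0.0331×4.72) = 0.4004 K/W
R_total = 0.8986 K/W
Q = ΔT/R_total = 41/0.8986
Q = 45.6 W
T_interface = T_inner + Q·ΣR(inner→interface) = 260 + 45.6×0.4982

T ≈ 283 K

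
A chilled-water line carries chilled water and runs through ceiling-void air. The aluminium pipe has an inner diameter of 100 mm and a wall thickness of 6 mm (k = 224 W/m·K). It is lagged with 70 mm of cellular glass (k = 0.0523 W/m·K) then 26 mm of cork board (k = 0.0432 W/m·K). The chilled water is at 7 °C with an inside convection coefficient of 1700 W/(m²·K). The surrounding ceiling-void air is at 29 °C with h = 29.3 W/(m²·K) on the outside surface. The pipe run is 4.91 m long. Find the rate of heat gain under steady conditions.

Q ≈ 33.8 W

Radial resistances (cylindrical: R_cond = ln(r_o/r_i)/(2πkL), R_conv = 1/(h·2πrL)):
R_inner film = 1/(h_i·2πr₁L) = 1/(1700×2π×0.05×4.91) = 3.813×10^-4 K/W
R_aluminium pipe wall = ln(56/50)/(2π×224×4.91) = 1.64×10^-5 K/W
R_cellular glass = ln(126/56)/(2π×0.0523×4.91) = 0.5026 K/W
R_cork board = ln(152/126)/(2π×0.0432×4.91) = 0.1408 K/W
R_outer film = 1/(h_o·2πr_oL) = 1/(29.3×2π×0.152×4.91) = 0.007278 K/W
R_total = 0.651 K/W
Q = ΔT/R_total = 22/0.651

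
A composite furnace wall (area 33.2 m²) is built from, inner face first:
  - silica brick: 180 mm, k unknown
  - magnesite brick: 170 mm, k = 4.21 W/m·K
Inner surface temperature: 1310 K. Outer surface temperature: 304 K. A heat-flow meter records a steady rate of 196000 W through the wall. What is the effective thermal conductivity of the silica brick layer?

k ≈ 1.38 W/(m·K)

Thermal resistances in series:
R_magnesite brick = L/(kA) = 0.17/(4.21×33.2) = 0.001216 K/W
Sum of known resistances R_other = 0.001216 K/W
Total R = ΔT/Q = 1006/196000 = 0.005133 K/W
R_silica brick = R_total − R_other = 0.003916 K/W
k = L/(R·A) = 0.18/(0.003916×33.2)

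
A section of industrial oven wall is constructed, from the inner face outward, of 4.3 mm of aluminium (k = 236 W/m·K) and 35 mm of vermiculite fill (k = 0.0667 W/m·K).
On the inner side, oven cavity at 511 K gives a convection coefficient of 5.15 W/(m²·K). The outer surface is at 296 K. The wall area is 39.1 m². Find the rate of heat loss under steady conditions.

Q ≈ 11700 W

Series thermal resistances:
R_inner film = 1/(h_i·A) = 1/(5.15×39.1) = 0.004966 K/W
R_aluminium = L/(kA) = 0.0043/(236×39.1) = 4.66×10^-7 K/W
R_vermiculite fill = L/(kA) = 0.035/(0.0667×39.1) = 0.01342 K/W
R_total = 0.01839 K/W
Q = ΔT / R_total = 215 / 0.01839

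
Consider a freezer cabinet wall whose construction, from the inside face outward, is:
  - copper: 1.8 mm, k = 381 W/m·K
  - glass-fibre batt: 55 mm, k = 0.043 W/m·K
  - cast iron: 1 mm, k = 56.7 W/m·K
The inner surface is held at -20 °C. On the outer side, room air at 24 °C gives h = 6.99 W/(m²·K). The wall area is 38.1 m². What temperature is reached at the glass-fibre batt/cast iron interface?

T ≈ 19.6 °C

Series thermal resistances:
R_copper = L/(kA) = 0.0018/(381×38.1) = 1.24×10^-7 K/W
R_glass-fibre batt = L/(kA) = 0.055/(0.043×38.1) = 0.03357 K/W
R_cast iron = L/(kA) = 0.001/(56.7×38.1) = 4.629×10^-7 K/W
R_outer film = 1/(h_o·A) = 1/(6.99×38.1) = 0.003755 K/W
R_total = 0.03733 K/W;  Q = ΔT/R_total = 44/0.03733 = 1179 W
T_interface = T_inner + Q·ΣR(inner→interface) = -20 + 1180×0.03357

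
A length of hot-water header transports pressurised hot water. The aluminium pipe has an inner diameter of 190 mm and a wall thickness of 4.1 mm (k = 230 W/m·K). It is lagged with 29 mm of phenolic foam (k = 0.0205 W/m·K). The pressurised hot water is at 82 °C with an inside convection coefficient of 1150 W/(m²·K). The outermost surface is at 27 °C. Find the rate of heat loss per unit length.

q′ ≈ 27.6 W/m

Per-layer cylindrical resistances, series-summed:
R_inner film = 1/(h_i·2πr₁L) = 1/(1150×2π×0.095×1) = 0.001457 K/W
R_aluminium pipe wall = ln(99.1/95)/(2π×230×1) = 2.924×10^-5 K/W
R_phenolic foam = ln(128.1/99.1)/(2π×0.0205×1) = 1.993 K/W
R_total = 1.994 K/W
Q = ΔT/R_total = 55/1.994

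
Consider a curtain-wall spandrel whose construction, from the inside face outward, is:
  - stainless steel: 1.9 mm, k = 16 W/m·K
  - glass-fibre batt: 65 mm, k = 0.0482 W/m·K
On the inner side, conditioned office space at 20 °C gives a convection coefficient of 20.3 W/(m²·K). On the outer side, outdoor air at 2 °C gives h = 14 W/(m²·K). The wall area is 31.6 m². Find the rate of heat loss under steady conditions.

Q ≈ 387 W

Thermal resistances in series:
R_inner film = 1/(h_i·A) = 1/(20.3×31.6) = 0.001559 K/W
R_stainless steel = L/(kA) = 0.0019/(16×31.6) = 3.758×10^-6 K/W
R_glass-fibre batt = L/(kA) = 0.065/(0.0482×31.6) = 0.04268 K/W
R_outer film = 1/(h_o·A) = 1/(14×31.6) = 0.00226 K/W
R_total = 0.0465 K/W
Q = ΔT / R_total = 18 / 0.0465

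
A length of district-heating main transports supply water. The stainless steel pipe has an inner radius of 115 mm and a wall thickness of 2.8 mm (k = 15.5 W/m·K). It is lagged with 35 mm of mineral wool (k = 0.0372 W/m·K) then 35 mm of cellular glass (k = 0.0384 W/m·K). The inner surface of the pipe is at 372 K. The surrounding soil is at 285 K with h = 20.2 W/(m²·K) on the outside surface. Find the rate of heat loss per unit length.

q′ ≈ 43.3 W/m

Cylindrical conduction, so R = ln(r₂/r₁)/(2πkL) per layer, in series:
R_stainless steel pipe wall = ln(117.8/115)/(2π×15.5×1) = 2.47×10^-4 K/W
R_mineral wool = ln(152.8/117.8)/(2π×0.0372×1) = 1.113 K/W
R_cellular glass = ln(187.8/152.8)/(2π×0.0384×1) = 0.8548 K/W
R_outer film = 1/(h_o·2πr_oL) = 1/(20.2×2π×0.1878×1) = 0.04195 K/W
R_total = 2.01 K/W
Q = ΔT/R_total = 87/2.01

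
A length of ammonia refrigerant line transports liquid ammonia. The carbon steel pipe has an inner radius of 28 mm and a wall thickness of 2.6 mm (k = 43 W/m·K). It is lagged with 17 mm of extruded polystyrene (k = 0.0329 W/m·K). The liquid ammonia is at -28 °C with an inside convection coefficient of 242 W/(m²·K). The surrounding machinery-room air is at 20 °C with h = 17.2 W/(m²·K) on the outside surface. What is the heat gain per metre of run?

q′ ≈ 20.4 W/m

Per-layer cylindrical resistances, series-summed:
R_inner film = 1/(h_i·2πr₁L) = 1/(242×2π×0.028×1) = 0.02349 K/W
R_carbon steel pipe wall = ln(30.6/28)/(2π×43×1) = 3.287×10^-4 K/W
R_extruded polystyrene = ln(47.6/30.6)/(2π×0.0329×1) = 2.137 K/W
R_outer film = 1/(h_o·2πr_oL) = 1/(17.2×2π×0.0476×1) = 0.1944 K/W
R_total = 2.356 K/W
Q = ΔT/R_total = 48/2.356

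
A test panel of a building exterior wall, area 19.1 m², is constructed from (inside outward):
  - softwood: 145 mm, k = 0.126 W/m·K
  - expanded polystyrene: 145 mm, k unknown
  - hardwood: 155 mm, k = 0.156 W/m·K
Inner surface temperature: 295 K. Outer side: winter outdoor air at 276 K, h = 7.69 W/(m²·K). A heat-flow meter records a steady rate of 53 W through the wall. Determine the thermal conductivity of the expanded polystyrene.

k ≈ 0.0317 W/(m·K)

Model the wall as resistances in series:
R_softwood = L/(kA) = 0.145/(0.126×19.1) = 0.06025 K/W
R_hardwood = L/(kA) = 0.155/(0.156×19.1) = 0.05202 K/W
R_outer film = 1/(h_o·A) = 1/(7.69×19.1) = 0.006808 K/W
Sum of known resistances R_other = 0.1191 K/W
Total R = ΔT/Q = 19/53 = 0.3585 K/W
R_expanded polystyrene = R_total − R_other = 0.2394 K/W
k = L/(R·A) = 0.145/(0.2394×19.1)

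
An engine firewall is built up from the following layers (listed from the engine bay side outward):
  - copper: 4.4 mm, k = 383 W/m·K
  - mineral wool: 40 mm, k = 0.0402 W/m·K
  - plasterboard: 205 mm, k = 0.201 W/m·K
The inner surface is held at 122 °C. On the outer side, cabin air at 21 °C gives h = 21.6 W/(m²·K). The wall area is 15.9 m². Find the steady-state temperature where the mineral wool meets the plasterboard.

T ≈ 73.2 °C

Treating each layer as a thermal resistance in series:
R_copper = L/(kA) = 0.0044/(383×15.9) = 7.225×10^-7 K/W
R_mineral wool = L/(kA) = 0.04/(0.0402×15.9) = 0.06258 K/W
R_plasterboard = L/(kA) = 0.205/(0.201×15.9) = 0.06414 K/W
R_outer film = 1/(h_o·A) = 1/(21.6×15.9) = 0.002912 K/W
R_total = 0.1296 K/W;  Q = ΔT/R_total = 101/0.1296 = 779.1 W
T_interface = T_inner − Q·ΣR(inner→interface) = 122 − 779×0.06258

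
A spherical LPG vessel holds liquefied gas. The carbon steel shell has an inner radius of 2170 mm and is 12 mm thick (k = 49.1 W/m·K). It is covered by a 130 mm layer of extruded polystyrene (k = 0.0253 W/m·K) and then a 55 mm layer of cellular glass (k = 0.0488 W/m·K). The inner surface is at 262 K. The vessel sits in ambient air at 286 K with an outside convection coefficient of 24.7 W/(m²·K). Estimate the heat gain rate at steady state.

For a spherical shell R = (1/r₁ − 1/r₂)/(4πk); film R = 1/(h·4πr²). In series:
R_carbon steel shell = (1/2.17 − 1/2.182)/(4π×49.1) = 4.107×10^-6 K/W
R_extruded polystyrene = (1/2.182 − 1/2.312)/(4π×0.0253) = 0.08105 K/W
R_cellular glass = (1/2.312 − 1/2.367)/(4π×0.0488) = 0.01639 K/W
R_outer film = 1/(h·4πr_o²) = 1/(24.7×4π×2.367²) = 5.75×10^-4 K/W
R_total = 0.09802 K/W
Q = ΔT/R_total = 24/0.09802

Q ≈ 245 W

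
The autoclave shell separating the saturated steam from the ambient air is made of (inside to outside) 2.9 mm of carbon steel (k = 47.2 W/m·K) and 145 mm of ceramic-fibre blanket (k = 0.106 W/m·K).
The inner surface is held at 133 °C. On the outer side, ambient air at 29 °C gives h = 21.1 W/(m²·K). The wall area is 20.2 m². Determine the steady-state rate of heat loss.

Thermal resistances in series:
R_carbon steel = L/(kA) = 0.0029/(47.2×20.2) = 3.042×10^-6 K/W
R_ceramic-fibre blanket = L/(kA) = 0.145/(0.106×20.2) = 0.06772 K/W
R_outer film = 1/(h_o·A) = 1/(21.1×20.2) = 0.002346 K/W
R_total = 0.07007 K/W
Q = ΔT / R_total = 104 / 0.07007

Q ≈ 1480 W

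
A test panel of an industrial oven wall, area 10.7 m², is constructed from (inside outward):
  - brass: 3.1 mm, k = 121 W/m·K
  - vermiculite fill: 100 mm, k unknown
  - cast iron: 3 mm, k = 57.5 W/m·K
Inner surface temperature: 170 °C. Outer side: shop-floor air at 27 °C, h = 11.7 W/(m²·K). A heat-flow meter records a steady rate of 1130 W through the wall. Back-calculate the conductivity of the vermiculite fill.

k ≈ 0.0788 W/(m·K)

Thermal resistances in series:
R_brass = L/(kA) = 0.0031/(121×10.7) = 2.394×10^-6 K/W
R_cast iron = L/(kA) = 0.003/(57.5×10.7) = 4.876×10^-6 K/W
R_outer film = 1/(h_o·A) = 1/(11.7×10.7) = 0.007988 K/W
Sum of known resistances R_other = 0.007995 K/W
Total R = ΔT/Q = 143/1130 = 0.1265 K/W
R_vermiculite fill = R_total − R_other = 0.1186 K/W
k = L/(R·A) = 0.1/(0.1186×10.7)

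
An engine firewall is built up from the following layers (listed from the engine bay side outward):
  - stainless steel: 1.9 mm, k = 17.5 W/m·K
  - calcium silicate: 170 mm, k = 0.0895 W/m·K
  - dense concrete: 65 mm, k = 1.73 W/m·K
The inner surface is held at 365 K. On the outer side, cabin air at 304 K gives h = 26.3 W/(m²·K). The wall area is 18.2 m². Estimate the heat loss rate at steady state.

Q ≈ 562 W

Series thermal resistances:
R_stainless steel = L/(kA) = 0.0019/(17.5×18.2) = 5.965×10^-6 K/W
R_calcium silicate = L/(kA) = 0.17/(0.0895×18.2) = 0.1044 K/W
R_dense concrete = L/(kA) = 0.065/(1.73×18.2) = 0.002064 K/W
R_outer film = 1/(h_o·A) = 1/(26.3×18.2) = 0.002089 K/W
R_total = 0.1085 K/W
Q = ΔT / R_total = 61 / 0.1085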